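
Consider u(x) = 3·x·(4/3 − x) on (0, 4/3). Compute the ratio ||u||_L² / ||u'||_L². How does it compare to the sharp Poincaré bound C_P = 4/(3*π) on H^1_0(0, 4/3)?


||u||_L² / ||u'||_L² = 2*sqrt(10)/15 < C_P = 4/(3*π).

u(x) = 3·x·(4/3 − x), so u'(x) = 4 - 6*x.
u(x) = 3·x·(4/3 − x) vanishes at x = 0 and x = 4/3, so u ∈ H^1_0(0, 4/3). Differentiate via the product rule and integrate the resulting polynomials term by term.
  ∫_0^4/3 u² dx = ∫_0^4/3 (9*x^4 - 24*x^3 + 16*x^2) dx. Term by term:
    ∫_0^4/3 9*x^4 dx = 1024/135;  ∫_0^4/3 -24*x^3 dx = -512/27;  ∫_0^4/3 16*x^2 dx = 1024/81.
  Sum: 1024/135 − 512/27 + 1024/81 = 512/405.
  ∫_0^4/3 (u')² dx = ∫_0^4/3 (36*x^2 - 48*x + 16) dx. Term by term:
    ∫_0^4/3 36*x^2 dx = 256/9;  ∫_0^4/3 -48*x dx = -128/3;  ∫_0^4/3 16 dx = 64/3.
  Sum: 256/9 − 128/3 + 64/3 = 64/9.
∫_0^4/3 u² dx = 512/405, so ||u||_L² = 16*sqrt(10)/45.
∫_0^4/3 (u')² dx = 64/9, so ||u'||_L² = 8/3.
Ratio ||u||_L² / ||u'||_L² = 2*sqrt(10)/15.
Sharp Poincaré constant on H^1_0(0, 4/3) is C_P = L/π = 4/(3*π), achieved by sin(3*π/4·x).
A polynomial bump cannot attain the sharp Poincaré constant (only the first sine eigenfunction does), so the ratio is strictly less than C_P, consistent with ||u||_L² ≤ C_P ||u'||_L².


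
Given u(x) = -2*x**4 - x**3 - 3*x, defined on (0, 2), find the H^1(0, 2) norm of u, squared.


||u||_{H^1}^2 = 161414/63

The H^1 norm (squared) on an interval (0, L) is
  ||u||_{H^1}^2 = ∫_0^L u(x)^2 dx + ∫_0^L u'(x)^2 dx.
Compute u'(x) = -8*x**3 - 3*x**2 - 3.
Then u(x)^2 = 4*x**8 + 4*x**7 + x**6 + 12*x**5 + 6*x**4 + 9*x**2 and u'(x)^2 = 64*x**6 + 48*x**5 + 9*x**4 + 48*x**3 + 18*x**2 + 9.
Integrate each monomial from 0 to 2 using ∫_0^2 c·x^n dx = c·2^(n+1)/(n+1):
  ∫_0^2 u(x)^2 dx = ∫_0^2 (4*x^8 + 4*x^7 + x^6 + 12*x^5 + 6*x^4 + 9*x^2) dx. Term by term:
    ∫_0^2 4*x^8 dx = 2048/9;  ∫_0^2 4*x^7 dx = 128;  ∫_0^2 x^6 dx = 128/7;
    ∫_0^2 12*x^5 dx = 128;  ∫_0^2 6*x^4 dx = 192/5;  ∫_0^2 9*x^2 dx = 24.
  Sum: 2048/9 + 128 + 128/7 + 128 + 192/5 + 24 = 177736/315.
  ∫_0^2 u'(x)^2 dx = ∫_0^2 (64*x^6 + 48*x^5 + 9*x^4 + 48*x^3 + 18*x^2 + 9) dx. Term by term:
    ∫_0^2 64*x^6 dx = 8192/7;  ∫_0^2 48*x^5 dx = 512;  ∫_0^2 9*x^4 dx = 288/5;
    ∫_0^2 48*x^3 dx = 192;  ∫_0^2 18*x^2 dx = 48;  ∫_0^2 9 dx = 18.
  Sum: 8192/7 + 512 + 288/5 + 192 + 48 + 18 = 69926/35.
Adding: ||u||_{H^1}^2 = 177736/315 + 69926/35 = 161414/63.


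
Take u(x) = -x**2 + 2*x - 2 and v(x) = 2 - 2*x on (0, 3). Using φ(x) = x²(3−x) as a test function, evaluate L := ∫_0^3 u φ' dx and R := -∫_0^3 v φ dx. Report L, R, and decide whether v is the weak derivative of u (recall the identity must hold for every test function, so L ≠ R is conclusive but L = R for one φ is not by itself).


LHS = 54/5, RHS = 54/5. Yes, v = u' weakly.

u(x) = -x**2 + 2*x - 2, classical derivative u'(x) = 2 - 2*x.
φ(x) = x²(3−x), so φ'(x) = 3*x*(2 - x).
Note φ(0) = φ(3) = 0, so the boundary term u·φ vanishes.
LHS = ∫_0^3 u(x) φ'(x) dx = ∫_0^3 (3*x^4 - 12*x^3 + 18*x^2 - 12*x) dx. Term by term:
  ∫_0^3 3*x^4 dx = 729/5;  ∫_0^3 -12*x^3 dx = -243;  ∫_0^3 18*x^2 dx = 162;
  ∫_0^3 -12*x dx = -54.
Sum: 729/5 − 243 + 162 − 54 = 54/5.
So LHS = 54/5.
∫_0^3 v(x) φ(x) dx = ∫_0^3 (2*x^4 - 8*x^3 + 6*x^2) dx. Term by term:
  ∫_0^3 2*x^4 dx = 486/5;  ∫_0^3 -8*x^3 dx = -162;  ∫_0^3 6*x^2 dx = 54.
Sum: 486/5 − 162 + 54 = -54/5.
So RHS = -∫_0^3 v(x) φ(x) dx = 54/5.
LHS = RHS, so the identity holds for this test φ.
Moreover u is smooth here and v(x) = u'(x) = 2 - 2*x pointwise, so the identity holds for every test function. Hence v is the weak derivative of u.


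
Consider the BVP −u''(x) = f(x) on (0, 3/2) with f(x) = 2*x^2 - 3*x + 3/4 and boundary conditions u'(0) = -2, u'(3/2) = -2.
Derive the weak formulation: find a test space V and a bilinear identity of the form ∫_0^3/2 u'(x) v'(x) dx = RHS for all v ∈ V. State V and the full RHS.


V = H^1(0, 3/2) (v unrestricted at boundary; u is determined up to an additive constant); weak form: ∫_0^3/2 u'v' dx = ∫_0^3/2 (2*x^2 - 3*x + 3/4) v dx − 2·v(3/2) + 2·v(0) for all v ∈ V.

Multiply both sides by a test function v and integrate from 0 to 3/2:
  ∫_0^3/2 −u''(x) v(x) dx = ∫_0^3/2 f(x) v(x) dx.
Integrate the LHS by parts once:
  ∫_0^3/2 −u'' v dx = −[u'(x) v(x)]_0^3/2 + ∫_0^3/2 u'(x) v'(x) dx.
Thus ∫_0^3/2 u'(x) v'(x) dx = ∫_0^3/2 f(x) v(x) dx + [u'(x) v(x)]_0^3/2.
Choose V so that boundary terms are either known or forced to vanish.
u has inhomogeneous Neumann u'(0) = -2, u'(3/2) = -2. [u' v]_0^3/2 = (-2)·v(3/2) − (-2)·v(0) = − 2·v(3/2) + 2·v(0). Take V = H^1(0, 3/2); boundary term becomes part of RHS.
Weak formulation: find u (satisfying any essential BC) such that ∫_0^3/2 u'(x) v'(x) dx = ∫_0^3/2 f v dx − 2·v(3/2) + 2·v(0) for all v ∈ V (Neumann data are natural BCs: they enter the RHS as boundary terms).
Substituting f(x) = 2*x^2 - 3*x + 3/4, the right-hand side is ∫_0^3/2 (2*x^2 - 3*x + 3/4) v dx − 2·v(3/2) + 2·v(0).
Compatibility check (pure Neumann): taking v ≡ 1 ∈ V gives 0 = ∫_0^3/2 f dx + (-2) − (-2), i.e. ∫_0^3/2 f dx must equal u'(0) − u'(3/2) = 0. Indeed ∫_0^3/2 (2*x^2 - 3*x + 3/4) dx = 0, so the data are compatible. The solution is then unique only up to an additive constant (fix it e.g. by requiring ∫_0^3/2 u dx = 0).


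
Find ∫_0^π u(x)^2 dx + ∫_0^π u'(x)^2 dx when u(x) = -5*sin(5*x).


||u||_{H^1(0,π)}^2 = 325*π

u'(x) = -25*cos(5*x).
Expand u² and (u')² and integrate term by term on (0, π), using: for integers n ≥ 1, ∫_0^π sin²(nx) dx = ∫_0^π cos²(nx) dx = π/2; for n ≠ n', ∫_0^π sin(nx)sin(n'x) dx = ∫_0^π cos(nx)cos(n'x) dx = 0; and by product-to-sum, ∫_0^π sin(nx)cos(n'x) dx = ½∫_0^π [sin((n+n')x) + sin((n−n')x)] dx, which is 0 when n+n' is even and 2n/(n²−n'²) when n+n' is odd (it need not vanish on (0, π)).
  u² squared terms: (-5)²·∫sin(5x)² dx = 25·π/2 = 25*π/2.
  So ∫_0^π u² dx = 25*π/2.
  (u')² squared terms: (-25)²·∫cos(5x)² dx = 625·π/2 = 625*π/2.
  So ∫_0^π (u')² dx = 625*π/2.
||u||_{H^1}^2 = (25*π/2) + (625*π/2) = 325*π.


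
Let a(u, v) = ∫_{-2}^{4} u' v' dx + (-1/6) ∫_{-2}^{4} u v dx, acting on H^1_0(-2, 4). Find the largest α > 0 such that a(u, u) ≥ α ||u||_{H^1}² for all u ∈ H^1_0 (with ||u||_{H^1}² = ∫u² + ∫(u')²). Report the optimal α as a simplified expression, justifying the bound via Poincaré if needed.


α = (-6 + π^2)/(π^2 + 36)

Coercivity of a(·,·) on H^1_0(-2, 4) means a(u, u) ≥ α ||u||_{H^1}² for every u ∈ H^1_0.
The interval has length L = 6, and Poincaré/coercivity depend only on L. Here a(u, u) = ∫(u')² + (-1/6)·∫u².
Here c = -1/6 < 0 with |c| < (π/L)² = π^2/36, so coercivity still holds. The condition a(u,u) ≥ α||u||_{H^1}² reads (1−α)∫(u')² ≥ (α−c)∫u². Any admissible α is ≤ 1 (rapidly oscillating u have ∫u²/∫(u')² → 0), and α = 1 would force 0 ≥ (1−c)∫u², impossible since c < 1; so 1−α > 0. By the sharp Poincaré inequality on H^1_0 of an interval of length L, ∫(u')² ≥ (π/L)²∫u² with equality for the first sine mode sin(π(x−x₀)/L) (x₀ the left endpoint), so the inequality holds for all u iff (1−α)(π/L)² ≥ α − c, i.e. α ≤ ((π/L)² + c)/((π/L)² + 1) = (1 + c(L/π)²)/(1 + (L/π)²). (Direct route, valid since c ≤ 0: Poincaré gives c∫u² ≥ c(L/π)²∫(u')², so a(u,u) ≥ (1 + c(L/π)²)∫(u')², while ||u||_{H^1}² ≤ (1 + (L/π)²)∫(u')²; dividing yields the same α.) With (π/L)² = π^2/36 and c = -1/6, the largest admissible constant is α = ((π/L)² + c)/((π/L)² + 1).
Simplifying, α = (-6 + π^2)/(π^2 + 36).


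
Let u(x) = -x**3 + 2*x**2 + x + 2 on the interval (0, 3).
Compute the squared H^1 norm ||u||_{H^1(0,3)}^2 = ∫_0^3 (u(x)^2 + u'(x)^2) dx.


||u||_{H^1}^2 = 4026/35

The H^1 norm (squared) on an interval (0, L) is
  ||u||_{H^1}^2 = ∫_0^L u(x)^2 dx + ∫_0^L u'(x)^2 dx.
Compute u'(x) = -3*x**2 + 4*x + 1.
Then u(x)^2 = x**6 - 4*x**5 + 2*x**4 + 9*x**2 + 4*x + 4 and u'(x)^2 = 9*x**4 - 24*x**3 + 10*x**2 + 8*x + 1.
Integrate each monomial from 0 to 3 using ∫_0^3 c·x^n dx = c·3^(n+1)/(n+1):
  ∫_0^3 u(x)^2 dx = ∫_0^3 (x^6 - 4*x^5 + 2*x^4 + 9*x^2 + 4*x + 4) dx. Term by term:
    ∫_0^3 x^6 dx = 2187/7;  ∫_0^3 -4*x^5 dx = -486;  ∫_0^3 2*x^4 dx = 486/5;
    ∫_0^3 9*x^2 dx = 81;  ∫_0^3 4*x dx = 18;  ∫_0^3 4 dx = 12.
  Sum: 2187/7 − 486 + 486/5 + 81 + 18 + 12 = 1212/35.
  ∫_0^3 u'(x)^2 dx = ∫_0^3 (9*x^4 - 24*x^3 + 10*x^2 + 8*x + 1) dx. Term by term:
    ∫_0^3 9*x^4 dx = 2187/5;  ∫_0^3 -24*x^3 dx = -486;  ∫_0^3 10*x^2 dx = 90;
    ∫_0^3 8*x dx = 36;  ∫_0^3 1 dx = 3.
  Sum: 2187/5 − 486 + 90 + 36 + 3 = 402/5.
Adding: ||u||_{H^1}^2 = 1212/35 + 402/5 = 4026/35.


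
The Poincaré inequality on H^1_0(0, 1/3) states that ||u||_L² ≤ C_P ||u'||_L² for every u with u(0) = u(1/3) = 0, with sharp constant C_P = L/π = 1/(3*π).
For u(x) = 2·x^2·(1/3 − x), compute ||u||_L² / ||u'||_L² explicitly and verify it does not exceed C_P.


||u||_L² / ||u'||_L² = sqrt(14)/42 < C_P = 1/(3*π).

u(x) = 2·x^2·(1/3 − x), so u'(x) = 2*x*(2 - 9*x)/3.
u(x) = 2·x^2·(1/3 − x) vanishes at x = 0 and x = 1/3, so u ∈ H^1_0(0, 1/3). Differentiate via the product rule and integrate the resulting polynomials term by term.
  ∫_0^1/3 u² dx = ∫_0^1/3 (4*x^6 - 8*x^5/3 + 4*x^4/9) dx. Term by term:
    ∫_0^1/3 4*x^6 dx = 4/15309;  ∫_0^1/3 -8*x^5/3 dx = -4/6561;  ∫_0^1/3 4*x^4/9 dx = 4/10935.
  Sum: 4/15309 − 4/6561 + 4/10935 = 4/229635.
  ∫_0^1/3 (u')² dx = ∫_0^1/3 (36*x^4 - 16*x^3 + 16*x^2/9) dx. Term by term:
    ∫_0^1/3 36*x^4 dx = 4/135;  ∫_0^1/3 -16*x^3 dx = -4/81;  ∫_0^1/3 16*x^2/9 dx = 16/729.
  Sum: 4/135 − 4/81 + 16/729 = 8/3645.
∫_0^1/3 u² dx = 4/229635, so ||u||_L² = 2*sqrt(35)/2835.
∫_0^1/3 (u')² dx = 8/3645, so ||u'||_L² = 2*sqrt(10)/135.
Ratio ||u||_L² / ||u'||_L² = sqrt(14)/42.
Sharp Poincaré constant on H^1_0(0, 1/3) is C_P = L/π = 1/(3*π), achieved by sin(3*π·x).
A polynomial bump cannot attain the sharp Poincaré constant (only the first sine eigenfunction does), so the ratio is strictly less than C_P, consistent with ||u||_L² ≤ C_P ||u'||_L².


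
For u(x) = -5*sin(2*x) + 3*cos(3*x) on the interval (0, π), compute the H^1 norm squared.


||u||_{H^1(0,π)}^2 = 240 + 215*π/2

u'(x) = -9*sin(3*x) - 10*cos(2*x).
Expand u² and (u')² and integrate term by term on (0, π), using: for integers n ≥ 1, ∫_0^π sin²(nx) dx = ∫_0^π cos²(nx) dx = π/2; for n ≠ n', ∫_0^π sin(nx)sin(n'x) dx = ∫_0^π cos(nx)cos(n'x) dx = 0; and by product-to-sum, ∫_0^π sin(nx)cos(n'x) dx = ½∫_0^π [sin((n+n')x) + sin((n−n')x)] dx, which is 0 when n+n' is even and 2n/(n²−n'²) when n+n' is odd (it need not vanish on (0, π)).
  u² squared terms: (-5)²·∫sin(2x)² dx = 25·π/2 = 25*π/2;  (3)²·∫cos(3x)² dx = 9·π/2 = 9*π/2.
  u² cross terms: 2·(-5)·(3)·∫sin(2x)·cos(3x) dx = -30·(-4/5) = 24.
  So ∫_0^π u² dx = 25*π/2 + 9*π/2 + 24 = 24 + 17*π.
  (u')² squared terms: (-10)²·∫cos(2x)² dx = 100·π/2 = 50*π;  (-9)²·∫sin(3x)² dx = 81·π/2 = 81*π/2.
  (u')² cross terms: 2·(-10)·(-9)·∫cos(2x)·sin(3x) dx = 180·(6/5) = 216.
  So ∫_0^π (u')² dx = 50*π + 81*π/2 + 216 = 216 + 181*π/2.
||u||_{H^1}^2 = (24 + 17*π) + (216 + 181*π/2) = 240 + 215*π/2.


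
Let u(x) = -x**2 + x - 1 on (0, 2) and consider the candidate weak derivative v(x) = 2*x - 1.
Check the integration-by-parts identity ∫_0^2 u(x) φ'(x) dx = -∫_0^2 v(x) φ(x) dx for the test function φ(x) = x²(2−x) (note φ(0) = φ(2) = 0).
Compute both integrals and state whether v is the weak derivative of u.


LHS = 28/15, RHS = -28/15. No, v is not the weak derivative of u.

u(x) = -x**2 + x - 1, classical derivative u'(x) = 1 - 2*x.
φ(x) = x²(2−x), so φ'(x) = x*(4 - 3*x).
Note φ(0) = φ(2) = 0, so the boundary term u·φ vanishes.
LHS = ∫_0^2 u(x) φ'(x) dx = ∫_0^2 (3*x^4 - 7*x^3 + 7*x^2 - 4*x) dx. Term by term:
  ∫_0^2 3*x^4 dx = 96/5;  ∫_0^2 -7*x^3 dx = -28;  ∫_0^2 7*x^2 dx = 56/3;
  ∫_0^2 -4*x dx = -8.
Sum: 96/5 − 28 + 56/3 − 8 = 28/15.
So LHS = 28/15.
∫_0^2 v(x) φ(x) dx = ∫_0^2 (-2*x^4 + 5*x^3 - 2*x^2) dx. Term by term:
  ∫_0^2 -2*x^4 dx = -64/5;  ∫_0^2 5*x^3 dx = 20;  ∫_0^2 -2*x^2 dx = -16/3.
Sum: -64/5 + 20 − 16/3 = 28/15.
So RHS = -∫_0^2 v(x) φ(x) dx = -28/15.
LHS − RHS = 56/15 ≠ 0, so the identity fails.
(For a valid weak derivative the identity must hold for EVERY test function, in particular this one. The failure shows v is NOT the weak derivative of u.)
Correct weak derivative would be u'(x) = 1 - 2*x.


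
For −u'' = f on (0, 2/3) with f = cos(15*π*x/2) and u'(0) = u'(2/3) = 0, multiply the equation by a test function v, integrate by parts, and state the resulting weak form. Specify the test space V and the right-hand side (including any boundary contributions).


V = H^1(0, 2/3) (no boundary constraint on v; u is determined up to an additive constant); weak form: ∫_0^2/3 u'v' dx = ∫_0^2/3 (cos(15*π*x/2)) v dx for all v ∈ V.

Multiply both sides by a test function v and integrate from 0 to 2/3:
  ∫_0^2/3 −u''(x) v(x) dx = ∫_0^2/3 f(x) v(x) dx.
Integrate the LHS by parts once:
  ∫_0^2/3 −u'' v dx = −[u'(x) v(x)]_0^2/3 + ∫_0^2/3 u'(x) v'(x) dx.
Thus ∫_0^2/3 u'(x) v'(x) dx = ∫_0^2/3 f(x) v(x) dx + [u'(x) v(x)]_0^2/3.
Choose V so that boundary terms are either known or forced to vanish.
u has homogeneous Neumann: u'(0) = u'(2/3) = 0. So [u' v]_0^2/3 = 0·v(2/3) − 0·v(0) = 0 for any v; take V = H^1(0, 2/3).
Weak formulation: find u (satisfying any essential BC) such that ∫_0^2/3 u'(x) v'(x) dx = ∫_0^2/3 f v dx for all v ∈ V (homogeneous Neumann, so boundary terms vanish).
Substituting f(x) = cos(15*π*x/2), the right-hand side is ∫_0^2/3 (cos(15*π*x/2)) v dx.
Compatibility check (pure Neumann): taking v ≡ 1 ∈ V gives 0 = ∫_0^2/3 f dx + (0) − (0), i.e. ∫_0^2/3 f dx must equal u'(0) − u'(2/3) = 0. Indeed ∫_0^2/3 (cos(15*π*x/2)) dx = 0, so the data are compatible. The solution is then unique only up to an additive constant (fix it e.g. by requiring ∫_0^2/3 u dx = 0).


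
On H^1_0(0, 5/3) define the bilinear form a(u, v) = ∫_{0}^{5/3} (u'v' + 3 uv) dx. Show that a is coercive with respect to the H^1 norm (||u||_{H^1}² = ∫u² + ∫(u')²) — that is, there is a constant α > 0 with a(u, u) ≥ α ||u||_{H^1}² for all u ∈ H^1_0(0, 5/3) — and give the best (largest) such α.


α = 1

Coercivity of a(·,·) on H^1_0(0, 5/3) means a(u, u) ≥ α ||u||_{H^1}² for every u ∈ H^1_0.
The interval has length L = 5/3, and Poincaré/coercivity depend only on L. Here a(u, u) = ∫(u')² + (3)·∫u².
Here c = 3 ≥ 1, so a(u,u) = ∫(u')² + c∫u² ≥ ∫(u')² + ∫u² = ||u||_{H^1}², i.e. α = 1 works. No larger α is possible: a(u,u) ≥ α||u||_{H^1}² means (1−α)∫(u')² ≥ (α−c)∫u², and for the modes u_n = sin(nπ(x−x₀)/L) (x₀ the left endpoint) one has ∫u_n²/∫(u_n')² = (L/(nπ))² → 0, so a(u_n,u_n)/||u_n||_{H^1}² → 1. Hence the optimal constant is α = 1.
Therefore α = 1.


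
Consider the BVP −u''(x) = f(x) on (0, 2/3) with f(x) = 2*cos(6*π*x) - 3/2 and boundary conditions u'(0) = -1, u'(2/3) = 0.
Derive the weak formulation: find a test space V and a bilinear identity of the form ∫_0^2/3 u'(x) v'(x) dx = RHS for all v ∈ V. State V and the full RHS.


V = H^1(0, 2/3) (v unrestricted at boundary; u is determined up to an additive constant); weak form: ∫_0^2/3 u'v' dx = ∫_0^2/3 (2*cos(6*π*x) - 3/2) v dx + v(0) for all v ∈ V.

Multiply both sides by a test function v and integrate from 0 to 2/3:
  ∫_0^2/3 −u''(x) v(x) dx = ∫_0^2/3 f(x) v(x) dx.
Integrate the LHS by parts once:
  ∫_0^2/3 −u'' v dx = −[u'(x) v(x)]_0^2/3 + ∫_0^2/3 u'(x) v'(x) dx.
Thus ∫_0^2/3 u'(x) v'(x) dx = ∫_0^2/3 f(x) v(x) dx + [u'(x) v(x)]_0^2/3.
Choose V so that boundary terms are either known or forced to vanish.
u has inhomogeneous Neumann u'(0) = -1, u'(2/3) = 0. [u' v]_0^2/3 = (0)·v(2/3) − (-1)·v(0) = v(0). Take V = H^1(0, 2/3); boundary term becomes part of RHS.
Weak formulation: find u (satisfying any essential BC) such that ∫_0^2/3 u'(x) v'(x) dx = ∫_0^2/3 f v dx + v(0) for all v ∈ V (Neumann data are natural BCs: they enter the RHS as boundary terms).
Substituting f(x) = 2*cos(6*π*x) - 3/2, the right-hand side is ∫_0^2/3 (2*cos(6*π*x) - 3/2) v dx + v(0).
Compatibility check (pure Neumann): taking v ≡ 1 ∈ V gives 0 = ∫_0^2/3 f dx + (0) − (-1), i.e. ∫_0^2/3 f dx must equal u'(0) − u'(2/3) = -1. Indeed ∫_0^2/3 (2*cos(6*π*x) - 3/2) dx = -1, so the data are compatible. The solution is then unique only up to an additive constant (fix it e.g. by requiring ∫_0^2/3 u dx = 0).


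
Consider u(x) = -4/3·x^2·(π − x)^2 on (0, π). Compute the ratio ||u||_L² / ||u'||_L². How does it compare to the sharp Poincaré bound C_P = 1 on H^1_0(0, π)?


||u||_L² / ||u'||_L² = sqrt(3)*π/6 < C_P = 1.

u(x) = -4/3·x^2·(π − x)^2, so u'(x) = 8*x*(x*(π - x) - (x - π)^2)/3.
u(x) = -4/3·x^2·(π − x)^2 vanishes at x = 0 and x = π, so u ∈ H^1_0(0, π). Differentiate via the product rule and integrate the resulting polynomials term by term.
  ∫_0^π u² dx = ∫_0^π (16*x^8/9 - 64*π*x^7/9 + 32*π^2*x^6/3 - 64*π^3*x^5/9 + 16*π^4*x^4/9) dx. Term by term:
    ∫_0^π 16*x^8/9 dx = 16*π^9/81;  ∫_0^π -64*π*x^7/9 dx = -8*π^9/9;  ∫_0^π 32*π^2*x^6/3 dx = 32*π^9/21;
    ∫_0^π -64*π^3*x^5/9 dx = -32*π^9/27;  ∫_0^π 16*π^4*x^4/9 dx = 16*π^9/45.
  Sum: 16*π^9/81 − 8*π^9/9 + 32*π^9/21 − 32*π^9/27 + 16*π^9/45 = 8*π^9/2835.
  ∫_0^π (u')² dx = ∫_0^π (256*x^6/9 - 256*π*x^5/3 + 832*π^2*x^4/9 - 128*π^3*x^3/3 + 64*π^4*x^2/9) dx. Term by term:
    ∫_0^π 256*x^6/9 dx = 256*π^7/63;  ∫_0^π -256*π*x^5/3 dx = -128*π^7/9;  ∫_0^π 832*π^2*x^4/9 dx = 832*π^7/45;
    ∫_0^π -128*π^3*x^3/3 dx = -32*π^7/3;  ∫_0^π 64*π^4*x^2/9 dx = 64*π^7/27.
  Sum: 256*π^7/63 − 128*π^7/9 + 832*π^7/45 − 32*π^7/3 + 64*π^7/27 = 32*π^7/945.
∫_0^π u² dx = 8*π^9/2835, so ||u||_L² = 2*sqrt(70)*π^(9/2)/315.
∫_0^π (u')² dx = 32*π^7/945, so ||u'||_L² = 4*sqrt(210)*π^(7/2)/315.
Ratio ||u||_L² / ||u'||_L² = sqrt(3)*π/6.
Sharp Poincaré constant on H^1_0(0, π) is C_P = L/π = 1, achieved by sin(x).
A polynomial bump cannot attain the sharp Poincaré constant (only the first sine eigenfunction does), so the ratio is strictly less than C_P, consistent with ||u||_L² ≤ C_P ||u'||_L².


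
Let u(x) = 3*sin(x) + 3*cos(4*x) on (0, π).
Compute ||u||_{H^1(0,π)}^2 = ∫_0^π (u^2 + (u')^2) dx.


||u||_{H^1(0,π)}^2 = -204/5 + 171*π/2

u'(x) = -12*sin(4*x) + 3*cos(x).
Expand u² and (u')² and integrate term by term on (0, π), using: for integers n ≥ 1, ∫_0^π sin²(nx) dx = ∫_0^π cos²(nx) dx = π/2; for n ≠ n', ∫_0^π sin(nx)sin(n'x) dx = ∫_0^π cos(nx)cos(n'x) dx = 0; and by product-to-sum, ∫_0^π sin(nx)cos(n'x) dx = ½∫_0^π [sin((n+n')x) + sin((n−n')x)] dx, which is 0 when n+n' is even and 2n/(n²−n'²) when n+n' is odd (it need not vanish on (0, π)).
  u² squared terms: (3)²·∫cos(4x)² dx = 9·π/2 = 9*π/2;  (3)²·∫sin(x)² dx = 9·π/2 = 9*π/2.
  u² cross terms: 2·(3)·(3)·∫cos(4x)·sin(x) dx = 18·(-2/15) = -12/5.
  So ∫_0^π u² dx = 9*π/2 + 9*π/2 − 12/5 = -12/5 + 9*π.
  (u')² squared terms: (-12)²·∫sin(4x)² dx = 144·π/2 = 72*π;  (3)²·∫cos(x)² dx = 9·π/2 = 9*π/2.
  (u')² cross terms: 2·(-12)·(3)·∫sin(4x)·cos(x) dx = -72·(8/15) = -192/5.
  So ∫_0^π (u')² dx = 72*π + 9*π/2 − 192/5 = -192/5 + 153*π/2.
||u||_{H^1}^2 = (-12/5 + 9*π) + (-192/5 + 153*π/2) = -204/5 + 171*π/2.


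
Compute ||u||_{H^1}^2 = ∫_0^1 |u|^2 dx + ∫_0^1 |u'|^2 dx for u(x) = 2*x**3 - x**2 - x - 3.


||u||_{H^1}^2 = 887/70

The H^1 norm (squared) on an interval (0, L) is
  ||u||_{H^1}^2 = ∫_0^L u(x)^2 dx + ∫_0^L u'(x)^2 dx.
Compute u'(x) = 6*x**2 - 2*x - 1.
Then u(x)^2 = 4*x**6 - 4*x**5 - 3*x**4 - 10*x**3 + 7*x**2 + 6*x + 9 and u'(x)^2 = 36*x**4 - 24*x**3 - 8*x**2 + 4*x + 1.
Integrate each monomial from 0 to 1 using ∫_0^1 c·x^n dx = c·1^(n+1)/(n+1):
  ∫_0^1 u(x)^2 dx = ∫_0^1 (4*x^6 - 4*x^5 - 3*x^4 - 10*x^3 + 7*x^2 + 6*x + 9) dx. Term by term:
    ∫_0^1 4*x^6 dx = 4/7;  ∫_0^1 -4*x^5 dx = -2/3;  ∫_0^1 -3*x^4 dx = -3/5;
    ∫_0^1 -10*x^3 dx = -5/2;  ∫_0^1 7*x^2 dx = 7/3;  ∫_0^1 6*x dx = 3;
    ∫_0^1 9 dx = 9.
  Sum: 4/7 − 2/3 − 3/5 − 5/2 + 7/3 + 3 + 9 = 2339/210.
  ∫_0^1 u'(x)^2 dx = ∫_0^1 (36*x^4 - 24*x^3 - 8*x^2 + 4*x + 1) dx. Term by term:
    ∫_0^1 36*x^4 dx = 36/5;  ∫_0^1 -24*x^3 dx = -6;  ∫_0^1 -8*x^2 dx = -8/3;
    ∫_0^1 4*x dx = 2;  ∫_0^1 1 dx = 1.
  Sum: 36/5 − 6 − 8/3 + 2 + 1 = 23/15.
Adding: ||u||_{H^1}^2 = 2339/210 + 23/15 = 887/70.


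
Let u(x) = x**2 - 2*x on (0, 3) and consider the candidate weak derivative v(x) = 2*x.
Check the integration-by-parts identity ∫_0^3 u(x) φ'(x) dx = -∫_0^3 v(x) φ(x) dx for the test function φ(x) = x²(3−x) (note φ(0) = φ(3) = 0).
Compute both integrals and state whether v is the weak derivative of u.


LHS = -54/5, RHS = -243/10. No, v is not the weak derivative of u.

u(x) = x**2 - 2*x, classical derivative u'(x) = 2*x - 2.
φ(x) = x²(3−x), so φ'(x) = 3*x*(2 - x).
Note φ(0) = φ(3) = 0, so the boundary term u·φ vanishes.
LHS = ∫_0^3 u(x) φ'(x) dx = ∫_0^3 (-3*x^4 + 12*x^3 - 12*x^2) dx. Term by term:
  ∫_0^3 -3*x^4 dx = -729/5;  ∫_0^3 12*x^3 dx = 243;  ∫_0^3 -12*x^2 dx = -108.
Sum: -729/5 + 243 − 108 = -54/5.
So LHS = -54/5.
∫_0^3 v(x) φ(x) dx = ∫_0^3 (-2*x^4 + 6*x^3) dx. Term by term:
  ∫_0^3 -2*x^4 dx = -486/5;  ∫_0^3 6*x^3 dx = 243/2.
Sum: -486/5 + 243/2 = 243/10.
So RHS = -∫_0^3 v(x) φ(x) dx = -243/10.
LHS − RHS = 27/2 ≠ 0, so the identity fails.
(For a valid weak derivative the identity must hold for EVERY test function, in particular this one. The failure shows v is NOT the weak derivative of u.)
Correct weak derivative would be u'(x) = 2*x - 2.


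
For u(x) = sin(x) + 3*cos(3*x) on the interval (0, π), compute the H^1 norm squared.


||u||_{H^1(0,π)}^2 = 46*π

u'(x) = -9*sin(3*x) + cos(x).
Expand u² and (u')² and integrate term by term on (0, π), using: for integers n ≥ 1, ∫_0^π sin²(nx) dx = ∫_0^π cos²(nx) dx = π/2; for n ≠ n', ∫_0^π sin(nx)sin(n'x) dx = ∫_0^π cos(nx)cos(n'x) dx = 0; and by product-to-sum, ∫_0^π sin(nx)cos(n'x) dx = ½∫_0^π [sin((n+n')x) + sin((n−n')x)] dx, which is 0 when n+n' is even and 2n/(n²−n'²) when n+n' is odd (it need not vanish on (0, π)).
  u² squared terms: (3)²·∫cos(3x)² dx = 9·π/2 = 9*π/2;  (1)²·∫sin(x)² dx = 1·π/2 = π/2.
  u² cross terms: 2·(3)·(1)·∫cos(3x)·sin(x) dx = 6·(0) = 0.
  So ∫_0^π u² dx = 9*π/2 + π/2 + 0 = 5*π.
  (u')² squared terms: (-9)²·∫sin(3x)² dx = 81·π/2 = 81*π/2;  (1)²·∫cos(x)² dx = 1·π/2 = π/2.
  (u')² cross terms: 2·(-9)·(1)·∫sin(3x)·cos(x) dx = -18·(0) = 0.
  So ∫_0^π (u')² dx = 81*π/2 + π/2 + 0 = 41*π.
||u||_{H^1}^2 = (5*π) + (41*π) = 46*π.


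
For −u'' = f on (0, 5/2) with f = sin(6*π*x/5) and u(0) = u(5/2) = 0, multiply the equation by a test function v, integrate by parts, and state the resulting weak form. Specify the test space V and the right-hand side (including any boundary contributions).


V = H^1_0(0, 5/2) (so v(0) = v(5/2) = 0); weak form: ∫_0^5/2 u'v' dx = ∫_0^5/2 (sin(6*π*x/5)) v dx for all v ∈ V.

Multiply both sides by a test function v and integrate from 0 to 5/2:
  ∫_0^5/2 −u''(x) v(x) dx = ∫_0^5/2 f(x) v(x) dx.
Integrate the LHS by parts once:
  ∫_0^5/2 −u'' v dx = −[u'(x) v(x)]_0^5/2 + ∫_0^5/2 u'(x) v'(x) dx.
Thus ∫_0^5/2 u'(x) v'(x) dx = ∫_0^5/2 f(x) v(x) dx + [u'(x) v(x)]_0^5/2.
Choose V so that boundary terms are either known or forced to vanish.
u is Dirichlet: u(0) = u(5/2) = 0. Let V = H^1_0(0, 5/2); then v(0) = v(5/2) = 0, and [u' v]_0^5/2 = 0.
Weak formulation: find u (satisfying any essential BC) such that ∫_0^5/2 u'(x) v'(x) dx = ∫_0^5/2 f v dx for all v ∈ V.
Substituting f(x) = sin(6*π*x/5), the right-hand side is ∫_0^5/2 (sin(6*π*x/5)) v dx.


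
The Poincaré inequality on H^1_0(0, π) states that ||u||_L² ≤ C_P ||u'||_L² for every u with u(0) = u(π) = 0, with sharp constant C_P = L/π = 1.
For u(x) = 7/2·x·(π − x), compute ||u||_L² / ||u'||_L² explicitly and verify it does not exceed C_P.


||u||_L² / ||u'||_L² = sqrt(10)*π/10 < C_P = 1.

u(x) = 7/2·x·(π − x), so u'(x) = -7*x + 7*π/2.
u(x) = 7/2·x·(π − x) vanishes at x = 0 and x = π, so u ∈ H^1_0(0, π). Differentiate via the product rule and integrate the resulting polynomials term by term.
  ∫_0^π u² dx = ∫_0^π (49*x^4/4 - 49*π*x^3/2 + 49*π^2*x^2/4) dx. Term by term:
    ∫_0^π 49*x^4/4 dx = 49*π^5/20;  ∫_0^π -49*π*x^3/2 dx = -49*π^5/8;  ∫_0^π 49*π^2*x^2/4 dx = 49*π^5/12.
  Sum: 49*π^5/20 − 49*π^5/8 + 49*π^5/12 = 49*π^5/120.
  ∫_0^π (u')² dx = ∫_0^π (49*x^2 - 49*π*x + 49*π^2/4) dx. Term by term:
    ∫_0^π 49*x^2 dx = 49*π^3/3;  ∫_0^π -49*π*x dx = -49*π^3/2;  ∫_0^π 49*π^2/4 dx = 49*π^3/4.
  Sum: 49*π^3/3 − 49*π^3/2 + 49*π^3/4 = 49*π^3/12.
∫_0^π u² dx = 49*π^5/120, so ||u||_L² = 7*sqrt(30)*π^(5/2)/60.
∫_0^π (u')² dx = 49*π^3/12, so ||u'||_L² = 7*sqrt(3)*π^(3/2)/6.
Ratio ||u||_L² / ||u'||_L² = sqrt(10)*π/10.
Sharp Poincaré constant on H^1_0(0, π) is C_P = L/π = 1, achieved by sin(x).
A polynomial bump cannot attain the sharp Poincaré constant (only the first sine eigenfunction does), so the ratio is strictly less than C_P, consistent with ||u||_L² ≤ C_P ||u'||_L².


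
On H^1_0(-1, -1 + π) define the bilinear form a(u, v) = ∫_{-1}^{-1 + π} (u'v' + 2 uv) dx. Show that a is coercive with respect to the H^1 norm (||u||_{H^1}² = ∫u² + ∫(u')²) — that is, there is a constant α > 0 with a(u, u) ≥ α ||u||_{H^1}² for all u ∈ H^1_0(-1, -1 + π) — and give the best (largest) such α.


α = 1

Coercivity of a(·,·) on H^1_0(-1, -1 + π) means a(u, u) ≥ α ||u||_{H^1}² for every u ∈ H^1_0.
The interval has length L = π, and Poincaré/coercivity depend only on L. Here a(u, u) = ∫(u')² + (2)·∫u².
Here c = 2 ≥ 1, so a(u,u) = ∫(u')² + c∫u² ≥ ∫(u')² + ∫u² = ||u||_{H^1}², i.e. α = 1 works. No larger α is possible: a(u,u) ≥ α||u||_{H^1}² means (1−α)∫(u')² ≥ (α−c)∫u², and for the modes u_n = sin(nπ(x−x₀)/L) (x₀ the left endpoint) one has ∫u_n²/∫(u_n')² = (L/(nπ))² → 0, so a(u_n,u_n)/||u_n||_{H^1}² → 1. Hence the optimal constant is α = 1.
Therefore α = 1.


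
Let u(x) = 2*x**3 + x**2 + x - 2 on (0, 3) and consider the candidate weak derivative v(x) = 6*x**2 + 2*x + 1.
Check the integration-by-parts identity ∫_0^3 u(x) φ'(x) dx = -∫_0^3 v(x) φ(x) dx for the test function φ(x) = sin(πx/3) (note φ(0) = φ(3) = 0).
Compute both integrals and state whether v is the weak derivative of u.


LHS = -186/π + 648/π^3, RHS = -186/π + 648/π^3. Yes, v = u' weakly.

u(x) = 2*x**3 + x**2 + x - 2, classical derivative u'(x) = 6*x**2 + 2*x + 1.
φ(x) = sin(πx/3), so φ'(x) = π*cos(π*x/3)/3.
Note φ(0) = φ(3) = 0, so the boundary term u·φ vanishes.
LHS = ∫_0^3 u(x) φ'(x) dx = ∫_0^3 (2*π*x^3*cos(π*x/3)/3 + π*x^2*cos(π*x/3)/3 + π*x*cos(π*x/3)/3 - 2*π*cos(π*x/3)/3) dx. Term by term:
  ∫_0^3 -2*π*cos(π*x/3)/3 dx = 0;  ∫_0^3 π*x*cos(π*x/3)/3 dx = -6/π;  ∫_0^3 π*x^2*cos(π*x/3)/3 dx = -18/π;
  ∫_0^3 2*π*x^3*cos(π*x/3)/3 dx = -162/π + 648/π^3.
Sum: 0 − 6/π − 18/π + -162/π + 648/π^3 = -186/π + 648/π^3.
So LHS = -186/π + 648/π^3.
∫_0^3 v(x) φ(x) dx = ∫_0^3 (6*x^2*sin(π*x/3) + 2*x*sin(π*x/3) + sin(π*x/3)) dx. Term by term:
  ∫_0^3 2*x*sin(π*x/3) dx = 18/π;  ∫_0^3 6*x^2*sin(π*x/3) dx = -648/π^3 + 162/π;  ∫_0^3 sin(π*x/3) dx = 6/π.
Sum: 18/π + -648/π^3 + 162/π + 6/π = -648/π^3 + 186/π.
So RHS = -∫_0^3 v(x) φ(x) dx = -186/π + 648/π^3.
LHS = RHS, so the identity holds for this test φ.
Moreover u is smooth here and v(x) = u'(x) = 6*x**2 + 2*x + 1 pointwise, so the identity holds for every test function. Hence v is the weak derivative of u.


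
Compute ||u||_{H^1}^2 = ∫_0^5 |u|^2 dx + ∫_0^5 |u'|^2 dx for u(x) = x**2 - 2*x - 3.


||u||_{H^1}^2 = 595/3

The H^1 norm (squared) on an interval (0, L) is
  ||u||_{H^1}^2 = ∫_0^L u(x)^2 dx + ∫_0^L u'(x)^2 dx.
Compute u'(x) = 2*x - 2.
Then u(x)^2 = x**4 - 4*x**3 - 2*x**2 + 12*x + 9 and u'(x)^2 = 4*x**2 - 8*x + 4.
Integrate each monomial from 0 to 5 using ∫_0^5 c·x^n dx = c·5^(n+1)/(n+1):
  ∫_0^5 u(x)^2 dx = ∫_0^5 (x^4 - 4*x^3 - 2*x^2 + 12*x + 9) dx. Term by term:
    ∫_0^5 x^4 dx = 625;  ∫_0^5 -4*x^3 dx = -625;  ∫_0^5 -2*x^2 dx = -250/3;
    ∫_0^5 12*x dx = 150;  ∫_0^5 9 dx = 45.
  Sum: 625 − 625 − 250/3 + 150 + 45 = 335/3.
  ∫_0^5 u'(x)^2 dx = ∫_0^5 (4*x^2 - 8*x + 4) dx. Term by term:
    ∫_0^5 4*x^2 dx = 500/3;  ∫_0^5 -8*x dx = -100;  ∫_0^5 4 dx = 20.
  Sum: 500/3 − 100 + 20 = 260/3.
Adding: ||u||_{H^1}^2 = 335/3 + 260/3 = 595/3.


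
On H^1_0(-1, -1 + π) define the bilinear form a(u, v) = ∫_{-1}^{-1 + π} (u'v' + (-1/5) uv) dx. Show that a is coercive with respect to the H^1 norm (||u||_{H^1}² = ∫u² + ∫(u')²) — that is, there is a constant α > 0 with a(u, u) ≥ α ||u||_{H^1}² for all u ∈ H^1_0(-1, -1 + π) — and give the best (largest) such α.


α = 2/5

Coercivity of a(·,·) on H^1_0(-1, -1 + π) means a(u, u) ≥ α ||u||_{H^1}² for every u ∈ H^1_0.
The interval has length L = π, and Poincaré/coercivity depend only on L. Here a(u, u) = ∫(u')² + (-1/5)·∫u².
Here c = -1/5 < 0 with |c| < (π/L)² = 1, so coercivity still holds. The condition a(u,u) ≥ α||u||_{H^1}² reads (1−α)∫(u')² ≥ (α−c)∫u². Any admissible α is ≤ 1 (rapidly oscillating u have ∫u²/∫(u')² → 0), and α = 1 would force 0 ≥ (1−c)∫u², impossible since c < 1; so 1−α > 0. By the sharp Poincaré inequality on H^1_0 of an interval of length L, ∫(u')² ≥ (π/L)²∫u² with equality for the first sine mode sin(π(x−x₀)/L) (x₀ the left endpoint), so the inequality holds for all u iff (1−α)(π/L)² ≥ α − c, i.e. α ≤ ((π/L)² + c)/((π/L)² + 1) = (1 + c(L/π)²)/(1 + (L/π)²). (Direct route, valid since c ≤ 0: Poincaré gives c∫u² ≥ c(L/π)²∫(u')², so a(u,u) ≥ (1 + c(L/π)²)∫(u')², while ||u||_{H^1}² ≤ (1 + (L/π)²)∫(u')²; dividing yields the same α.) With (π/L)² = 1 and c = -1/5, the largest admissible constant is α = ((π/L)² + c)/((π/L)² + 1).
Simplifying, α = 2/5.


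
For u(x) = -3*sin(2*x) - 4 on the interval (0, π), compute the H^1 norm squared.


||u||_{H^1(0,π)}^2 = 77*π/2

u'(x) = -6*cos(2*x).
Expand u² and (u')² and integrate term by term on (0, π), using: for integers n ≥ 1, ∫_0^π sin²(nx) dx = ∫_0^π cos²(nx) dx = π/2; for n ≠ n', ∫_0^π sin(nx)sin(n'x) dx = ∫_0^π cos(nx)cos(n'x) dx = 0; and by product-to-sum, ∫_0^π sin(nx)cos(n'x) dx = ½∫_0^π [sin((n+n')x) + sin((n−n')x)] dx, which is 0 when n+n' is even and 2n/(n²−n'²) when n+n' is odd (it need not vanish on (0, π)). For the constant mode: ∫_0^π 1 dx = π, ∫_0^π cos(nx) dx = 0, ∫_0^π sin(nx) dx = (1−(−1)^n)/n.
  u² squared terms: (-4)²·∫1 dx = 16·π = 16*π;  (-3)²·∫sin(2x)² dx = 9·π/2 = 9*π/2.
  u² cross terms: 2·(-4)·(-3)·∫1·sin(2x) dx = 24·(0) = 0.
  So ∫_0^π u² dx = 16*π + 9*π/2 + 0 = 41*π/2.
  (u')² squared terms: (-6)²·∫cos(2x)² dx = 36·π/2 = 18*π.
  So ∫_0^π (u')² dx = 18*π.
||u||_{H^1}^2 = (41*π/2) + (18*π) = 77*π/2.


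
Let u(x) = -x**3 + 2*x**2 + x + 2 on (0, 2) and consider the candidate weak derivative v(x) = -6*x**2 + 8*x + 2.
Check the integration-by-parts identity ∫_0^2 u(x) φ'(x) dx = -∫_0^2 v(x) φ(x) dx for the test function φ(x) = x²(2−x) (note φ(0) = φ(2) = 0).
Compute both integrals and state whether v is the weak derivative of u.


LHS = -4/3, RHS = -8/3. No, v is not the weak derivative of u.

u(x) = -x**3 + 2*x**2 + x + 2, classical derivative u'(x) = -3*x**2 + 4*x + 1.
φ(x) = x²(2−x), so φ'(x) = x*(4 - 3*x).
Note φ(0) = φ(2) = 0, so the boundary term u·φ vanishes.
LHS = ∫_0^2 u(x) φ'(x) dx = ∫_0^2 (3*x^5 - 10*x^4 + 5*x^3 - 2*x^2 + 8*x) dx. Term by term:
  ∫_0^2 3*x^5 dx = 32;  ∫_0^2 -10*x^4 dx = -64;  ∫_0^2 5*x^3 dx = 20;
  ∫_0^2 -2*x^2 dx = -16/3;  ∫_0^2 8*x dx = 16.
Sum: 32 − 64 + 20 − 16/3 + 16 = -4/3.
So LHS = -4/3.
∫_0^2 v(x) φ(x) dx = ∫_0^2 (6*x^5 - 20*x^4 + 14*x^3 + 4*x^2) dx. Term by term:
  ∫_0^2 6*x^5 dx = 64;  ∫_0^2 -20*x^4 dx = -128;  ∫_0^2 14*x^3 dx = 56;
  ∫_0^2 4*x^2 dx = 32/3.
Sum: 64 − 128 + 56 + 32/3 = 8/3.
So RHS = -∫_0^2 v(x) φ(x) dx = -8/3.
LHS − RHS = 4/3 ≠ 0, so the identity fails.
(For a valid weak derivative the identity must hold for EVERY test function, in particular this one. The failure shows v is NOT the weak derivative of u.)
Correct weak derivative would be u'(x) = -3*x**2 + 4*x + 1.


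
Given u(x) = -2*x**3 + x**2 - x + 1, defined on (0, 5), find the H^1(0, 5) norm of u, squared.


||u||_{H^1}^2 = 782465/14

The H^1 norm (squared) on an interval (0, L) is
  ||u||_{H^1}^2 = ∫_0^L u(x)^2 dx + ∫_0^L u'(x)^2 dx.
Compute u'(x) = -6*x**2 + 2*x - 1.
Then u(x)^2 = 4*x**6 - 4*x**5 + 5*x**4 - 6*x**3 + 3*x**2 - 2*x + 1 and u'(x)^2 = 36*x**4 - 24*x**3 + 16*x**2 - 4*x + 1.
Integrate each monomial from 0 to 5 using ∫_0^5 c·x^n dx = c·5^(n+1)/(n+1):
  ∫_0^5 u(x)^2 dx = ∫_0^5 (4*x^6 - 4*x^5 + 5*x^4 - 6*x^3 + 3*x^2 - 2*x + 1) dx. Term by term:
    ∫_0^5 4*x^6 dx = 312500/7;  ∫_0^5 -4*x^5 dx = -31250/3;  ∫_0^5 5*x^4 dx = 3125;
    ∫_0^5 -6*x^3 dx = -1875/2;  ∫_0^5 3*x^2 dx = 125;  ∫_0^5 -2*x dx = -25;
    ∫_0^5 1 dx = 5.
  Sum: 312500/7 − 31250/3 + 3125 − 1875/2 + 125 − 25 + 5 = 1533785/42.
  ∫_0^5 u'(x)^2 dx = ∫_0^5 (36*x^4 - 24*x^3 + 16*x^2 - 4*x + 1) dx. Term by term:
    ∫_0^5 36*x^4 dx = 22500;  ∫_0^5 -24*x^3 dx = -3750;  ∫_0^5 16*x^2 dx = 2000/3;
    ∫_0^5 -4*x dx = -50;  ∫_0^5 1 dx = 5.
  Sum: 22500 − 3750 + 2000/3 − 50 + 5 = 58115/3.
Adding: ||u||_{H^1}^2 = 1533785/42 + 58115/3 = 782465/14.


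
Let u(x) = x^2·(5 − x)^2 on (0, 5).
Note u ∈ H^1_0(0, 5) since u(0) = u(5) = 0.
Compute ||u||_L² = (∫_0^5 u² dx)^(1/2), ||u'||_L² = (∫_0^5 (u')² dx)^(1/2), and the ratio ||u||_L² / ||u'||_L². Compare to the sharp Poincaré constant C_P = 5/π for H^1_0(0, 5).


||u||_L² / ||u'||_L² = 5*sqrt(3)/6 < C_P = 5/π.

u(x) = x^2·(5 − x)^2, so u'(x) = 2*x*(x - 5)*(2*x - 5).
u(x) = x^2·(5 − x)^2 vanishes at x = 0 and x = 5, so u ∈ H^1_0(0, 5). Differentiate via the product rule and integrate the resulting polynomials term by term.
  ∫_0^5 u² dx = ∫_0^5 (x^8 - 20*x^7 + 150*x^6 - 500*x^5 + 625*x^4) dx. Term by term:
    ∫_0^5 x^8 dx = 1953125/9;  ∫_0^5 -20*x^7 dx = -1953125/2;  ∫_0^5 150*x^6 dx = 11718750/7;
    ∫_0^5 -500*x^5 dx = -3906250/3;  ∫_0^5 625*x^4 dx = 390625.
  Sum: 1953125/9 − 1953125/2 + 11718750/7 − 3906250/3 + 390625 = 390625/126.
  ∫_0^5 (u')² dx = ∫_0^5 (16*x^6 - 240*x^5 + 1300*x^4 - 3000*x^3 + 2500*x^2) dx. Term by term:
    ∫_0^5 16*x^6 dx = 1250000/7;  ∫_0^5 -240*x^5 dx = -625000;  ∫_0^5 1300*x^4 dx = 812500;
    ∫_0^5 -3000*x^3 dx = -468750;  ∫_0^5 2500*x^2 dx = 312500/3.
  Sum: 1250000/7 − 625000 + 812500 − 468750 + 312500/3 = 31250/21.
∫_0^5 u² dx = 390625/126, so ||u||_L² = 625*sqrt(14)/42.
∫_0^5 (u')² dx = 31250/21, so ||u'||_L² = 125*sqrt(42)/21.
Ratio ||u||_L² / ||u'||_L² = 5*sqrt(3)/6.
Sharp Poincaré constant on H^1_0(0, 5) is C_P = L/π = 5/π, achieved by sin(π/5·x).
A polynomial bump cannot attain the sharp Poincaré constant (only the first sine eigenfunction does), so the ratio is strictly less than C_P, consistent with ||u||_L² ≤ C_P ||u'||_L².


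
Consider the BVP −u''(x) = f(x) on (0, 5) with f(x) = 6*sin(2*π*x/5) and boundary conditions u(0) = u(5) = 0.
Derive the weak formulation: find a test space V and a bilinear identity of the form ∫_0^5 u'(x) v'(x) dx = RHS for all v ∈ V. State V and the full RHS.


V = H^1_0(0, 5) (so v(0) = v(5) = 0); weak form: ∫_0^5 u'v' dx = ∫_0^5 (6*sin(2*π*x/5)) v dx for all v ∈ V.

Multiply both sides by a test function v and integrate from 0 to 5:
  ∫_0^5 −u''(x) v(x) dx = ∫_0^5 f(x) v(x) dx.
Integrate the LHS by parts once:
  ∫_0^5 −u'' v dx = −[u'(x) v(x)]_0^5 + ∫_0^5 u'(x) v'(x) dx.
Thus ∫_0^5 u'(x) v'(x) dx = ∫_0^5 f(x) v(x) dx + [u'(x) v(x)]_0^5.
Choose V so that boundary terms are either known or forced to vanish.
u is Dirichlet: u(0) = u(5) = 0. Let V = H^1_0(0, 5); then v(0) = v(5) = 0, and [u' v]_0^5 = 0.
Weak formulation: find u (satisfying any essential BC) such that ∫_0^5 u'(x) v'(x) dx = ∫_0^5 f v dx for all v ∈ V.
Substituting f(x) = 6*sin(2*π*x/5), the right-hand side is ∫_0^5 (6*sin(2*π*x/5)) v dx.


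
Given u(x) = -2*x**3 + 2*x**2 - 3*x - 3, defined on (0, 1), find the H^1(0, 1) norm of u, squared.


||u||_{H^1}^2 = 1014/35

The H^1 norm (squared) on an interval (0, L) is
  ||u||_{H^1}^2 = ∫_0^L u(x)^2 dx + ∫_0^L u'(x)^2 dx.
Compute u'(x) = -6*x**2 + 4*x - 3.
Then u(x)^2 = 4*x**6 - 8*x**5 + 16*x**4 - 3*x**2 + 18*x + 9 and u'(x)^2 = 36*x**4 - 48*x**3 + 52*x**2 - 24*x + 9.
Integrate each monomial from 0 to 1 using ∫_0^1 c·x^n dx = c·1^(n+1)/(n+1):
  ∫_0^1 u(x)^2 dx = ∫_0^1 (4*x^6 - 8*x^5 + 16*x^4 - 3*x^2 + 18*x + 9) dx. Term by term:
    ∫_0^1 4*x^6 dx = 4/7;  ∫_0^1 -8*x^5 dx = -4/3;  ∫_0^1 16*x^4 dx = 16/5;
    ∫_0^1 -3*x^2 dx = -1;  ∫_0^1 18*x dx = 9;  ∫_0^1 9 dx = 9.
  Sum: 4/7 − 4/3 + 16/5 − 1 + 9 + 9 = 2041/105.
  ∫_0^1 u'(x)^2 dx = ∫_0^1 (36*x^4 - 48*x^3 + 52*x^2 - 24*x + 9) dx. Term by term:
    ∫_0^1 36*x^4 dx = 36/5;  ∫_0^1 -48*x^3 dx = -12;  ∫_0^1 52*x^2 dx = 52/3;
    ∫_0^1 -24*x dx = -12;  ∫_0^1 9 dx = 9.
  Sum: 36/5 − 12 + 52/3 − 12 + 9 = 143/15.
Adding: ||u||_{H^1}^2 = 2041/105 + 143/15 = 1014/35.


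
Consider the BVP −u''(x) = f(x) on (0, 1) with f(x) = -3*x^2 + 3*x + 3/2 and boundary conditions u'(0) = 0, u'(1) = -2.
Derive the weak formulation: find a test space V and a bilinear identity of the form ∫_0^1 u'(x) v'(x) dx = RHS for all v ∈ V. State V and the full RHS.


V = H^1(0, 1) (v unrestricted at boundary; u is determined up to an additive constant); weak form: ∫_0^1 u'v' dx = ∫_0^1 (-3*x^2 + 3*x + 3/2) v dx − 2·v(1) for all v ∈ V.

Multiply both sides by a test function v and integrate from 0 to 1:
  ∫_0^1 −u''(x) v(x) dx = ∫_0^1 f(x) v(x) dx.
Integrate the LHS by parts once:
  ∫_0^1 −u'' v dx = −[u'(x) v(x)]_0^1 + ∫_0^1 u'(x) v'(x) dx.
Thus ∫_0^1 u'(x) v'(x) dx = ∫_0^1 f(x) v(x) dx + [u'(x) v(x)]_0^1.
Choose V so that boundary terms are either known or forced to vanish.
u has inhomogeneous Neumann u'(0) = 0, u'(1) = -2. [u' v]_0^1 = (-2)·v(1) − (0)·v(0) = − 2·v(1). Take V = H^1(0, 1); boundary term becomes part of RHS.
Weak formulation: find u (satisfying any essential BC) such that ∫_0^1 u'(x) v'(x) dx = ∫_0^1 f v dx − 2·v(1) for all v ∈ V (Neumann data are natural BCs: they enter the RHS as boundary terms).
Substituting f(x) = -3*x^2 + 3*x + 3/2, the right-hand side is ∫_0^1 (-3*x^2 + 3*x + 3/2) v dx − 2·v(1).
Compatibility check (pure Neumann): taking v ≡ 1 ∈ V gives 0 = ∫_0^1 f dx + (-2) − (0), i.e. ∫_0^1 f dx must equal u'(0) − u'(1) = 2. Indeed ∫_0^1 (-3*x^2 + 3*x + 3/2) dx = 2, so the data are compatible. The solution is then unique only up to an additive constant (fix it e.g. by requiring ∫_0^1 u dx = 0).


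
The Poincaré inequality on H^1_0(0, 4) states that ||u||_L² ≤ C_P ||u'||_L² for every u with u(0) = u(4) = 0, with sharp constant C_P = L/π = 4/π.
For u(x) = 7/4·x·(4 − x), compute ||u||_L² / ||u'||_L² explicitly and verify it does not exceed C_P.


||u||_L² / ||u'||_L² = 2*sqrt(10)/5 < C_P = 4/π.

u(x) = 7/4·x·(4 − x), so u'(x) = 7 - 7*x/2.
u(x) = 7/4·x·(4 − x) vanishes at x = 0 and x = 4, so u ∈ H^1_0(0, 4). Differentiate via the product rule and integrate the resulting polynomials term by term.
  ∫_0^4 u² dx = ∫_0^4 (49*x^4/16 - 49*x^3/2 + 49*x^2) dx. Term by term:
    ∫_0^4 49*x^4/16 dx = 3136/5;  ∫_0^4 -49*x^3/2 dx = -1568;  ∫_0^4 49*x^2 dx = 3136/3.
  Sum: 3136/5 − 1568 + 3136/3 = 1568/15.
  ∫_0^4 (u')² dx = ∫_0^4 (49*x^2/4 - 49*x + 49) dx. Term by term:
    ∫_0^4 49*x^2/4 dx = 784/3;  ∫_0^4 -49*x dx = -392;  ∫_0^4 49 dx = 196.
  Sum: 784/3 − 392 + 196 = 196/3.
∫_0^4 u² dx = 1568/15, so ||u||_L² = 28*sqrt(30)/15.
∫_0^4 (u')² dx = 196/3, so ||u'||_L² = 14*sqrt(3)/3.
Ratio ||u||_L² / ||u'||_L² = 2*sqrt(10)/5.
Sharp Poincaré constant on H^1_0(0, 4) is C_P = L/π = 4/π, achieved by sin(π/4·x).
A polynomial bump cannot attain the sharp Poincaré constant (only the first sine eigenfunction does), so the ratio is strictly less than C_P, consistent with ||u||_L² ≤ C_P ||u'||_L².
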